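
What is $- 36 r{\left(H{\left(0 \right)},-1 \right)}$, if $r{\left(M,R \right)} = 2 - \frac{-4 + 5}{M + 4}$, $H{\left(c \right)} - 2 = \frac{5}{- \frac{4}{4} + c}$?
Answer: $-36$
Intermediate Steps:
$H{\left(c \right)} = 2 + \frac{5}{-1 + c}$ ($H{\left(c \right)} = 2 + \frac{5}{- \frac{4}{4} + c} = 2 + \frac{5}{\left(-4\right) \frac{1}{4} + c} = 2 + \frac{5}{-1 + c}$)
$r{\left(M,R \right)} = 2 - \frac{1}{4 + M}$ ($r{\left(M,R \right)} = 2 - 1 \frac{1}{4 + M} = 2 - \frac{1}{4 + M}$)
$- 36 r{\left(H{\left(0 \right)},-1 \right)} = - 36 \frac{7 + 2 \frac{3 + 2 \cdot 0}{-1 + 0}}{4 + \frac{3 + 2 \cdot 0}{-1 + 0}} = - 36 \frac{7 + 2 \frac{3 + 0}{-1}}{4 + \frac{3 + 0}{-1}} = - 36 \frac{7 + 2 \left(\left(-1\right) 3\right)}{4 - 3} = - 36 \frac{7 + 2 \left(-3\right)}{4 - 3} = - 36 \frac{7 - 6}{1} = - 36 \cdot 1 \cdot 1 = \left(-36\right) 1 = -36$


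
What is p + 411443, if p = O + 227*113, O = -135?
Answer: 436959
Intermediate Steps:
p = 25516 (p = -135 + 227*113 = -135 + 25651 = 25516)
p + 411443 = 25516 + 411443 = 436959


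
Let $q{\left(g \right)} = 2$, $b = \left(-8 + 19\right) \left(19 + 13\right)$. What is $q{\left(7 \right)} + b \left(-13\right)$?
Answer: $-4574$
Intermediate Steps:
$b = 352$ ($b = 11 \cdot 32 = 352$)
$q{\left(7 \right)} + b \left(-13\right) = 2 + 352 \left(-13\right) = 2 - 4576 = -4574$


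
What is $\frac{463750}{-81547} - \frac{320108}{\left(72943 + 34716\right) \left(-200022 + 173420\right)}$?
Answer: $- \frac{664064129562712}{116773049959373} \approx -5.6868$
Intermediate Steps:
$\frac{463750}{-81547} - \frac{320108}{\left(72943 + 34716\right) \left(-200022 + 173420\right)} = 463750 \left(- \frac{1}{81547}\right) - \frac{320108}{107659 \left(-26602\right)} = - \frac{463750}{81547} - \frac{320108}{-2863944718} = - \frac{463750}{81547} - - \frac{160054}{1431972359} = - \frac{463750}{81547} + \frac{160054}{1431972359} = - \frac{664064129562712}{116773049959373}$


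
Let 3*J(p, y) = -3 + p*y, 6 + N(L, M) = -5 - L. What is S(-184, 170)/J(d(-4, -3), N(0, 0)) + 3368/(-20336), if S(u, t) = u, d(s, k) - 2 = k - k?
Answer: 1392659/63550 ≈ 21.914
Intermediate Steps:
d(s, k) = 2 (d(s, k) = 2 + (k - k) = 2 + 0 = 2)
N(L, M) = -11 - L (N(L, M) = -6 + (-5 - L) = -11 - L)
J(p, y) = -1 + p*y/3 (J(p, y) = (-3 + p*y)/3 = -1 + p*y/3)
S(-184, 170)/J(d(-4, -3), N(0, 0)) + 3368/(-20336) = -184/(-1 + (⅓)*2*(-11 - 1*0)) + 3368/(-20336) = -184/(-1 + (⅓)*2*(-11 + 0)) + 3368*(-1/20336) = -184/(-1 + (⅓)*2*(-11)) - 421/2542 = -184/(-1 - 22/3) - 421/2542 = -184/(-25/3) - 421/2542 = -184*(-3/25) - 421/2542 = 552/25 - 421/2542 = 1392659/63550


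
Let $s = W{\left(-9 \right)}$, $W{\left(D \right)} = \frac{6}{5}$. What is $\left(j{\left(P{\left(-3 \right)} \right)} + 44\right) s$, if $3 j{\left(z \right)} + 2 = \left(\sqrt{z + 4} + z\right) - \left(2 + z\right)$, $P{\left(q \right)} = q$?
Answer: $\frac{258}{5} \approx 51.6$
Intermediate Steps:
$W{\left(D \right)} = \frac{6}{5}$ ($W{\left(D \right)} = 6 \cdot \frac{1}{5} = \frac{6}{5}$)
$s = \frac{6}{5} \approx 1.2$
$j{\left(z \right)} = - \frac{4}{3} + \frac{\sqrt{4 + z}}{3}$ ($j{\left(z \right)} = - \frac{2}{3} + \frac{\left(\sqrt{z + 4} + z\right) - \left(2 + z\right)}{3} = - \frac{2}{3} + \frac{\left(\sqrt{4 + z} + z\right) - \left(2 + z\right)}{3} = - \frac{2}{3} + \frac{\left(z + \sqrt{4 + z}\right) - \left(2 + z\right)}{3} = - \frac{2}{3} + \frac{-2 + \sqrt{4 + z}}{3} = - \frac{2}{3} + \left(- \frac{2}{3} + \frac{\sqrt{4 + z}}{3}\right) = - \frac{4}{3} + \frac{\sqrt{4 + z}}{3}$)
$\left(j{\left(P{\left(-3 \right)} \right)} + 44\right) s = \left(\left(- \frac{4}{3} + \frac{\sqrt{4 - 3}}{3}\right) + 44\right) \frac{6}{5} = \left(\left(- \frac{4}{3} + \frac{\sqrt{1}}{3}\right) + 44\right) \frac{6}{5} = \left(\left(- \frac{4}{3} + \frac{1}{3} \cdot 1\right) + 44\right) \frac{6}{5} = \left(\left(- \frac{4}{3} + \frac{1}{3}\right) + 44\right) \frac{6}{5} = \left(-1 + 44\right) \frac{6}{5} = 43 \cdot \frac{6}{5} = \frac{258}{5}$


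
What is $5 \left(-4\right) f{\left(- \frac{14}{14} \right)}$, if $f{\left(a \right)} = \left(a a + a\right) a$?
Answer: $0$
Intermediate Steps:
$f{\left(a \right)} = a \left(a + a^{2}\right)$ ($f{\left(a \right)} = \left(a^{2} + a\right) a = \left(a + a^{2}\right) a = a \left(a + a^{2}\right)$)
$5 \left(-4\right) f{\left(- \frac{14}{14} \right)} = 5 \left(-4\right) \left(- \frac{14}{14}\right)^{2} \left(1 - \frac{14}{14}\right) = - 20 \left(\left(-14\right) \frac{1}{14}\right)^{2} \left(1 - 1\right) = - 20 \left(-1\right)^{2} \left(1 - 1\right) = - 20 \cdot 1 \cdot 0 = \left(-20\right) 0 = 0$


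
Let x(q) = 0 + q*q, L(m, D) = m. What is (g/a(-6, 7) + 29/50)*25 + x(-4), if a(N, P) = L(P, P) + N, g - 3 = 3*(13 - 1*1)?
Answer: 2011/2 ≈ 1005.5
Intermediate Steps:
g = 39 (g = 3 + 3*(13 - 1*1) = 3 + 3*(13 - 1) = 3 + 3*12 = 3 + 36 = 39)
a(N, P) = N + P (a(N, P) = P + N = N + P)
x(q) = q² (x(q) = 0 + q² = q²)
(g/a(-6, 7) + 29/50)*25 + x(-4) = (39/(-6 + 7) + 29/50)*25 + (-4)² = (39/1 + 29*(1/50))*25 + 16 = (39*1 + 29/50)*25 + 16 = (39 + 29/50)*25 + 16 = (1979/50)*25 + 16 = 1979/2 + 16 = 2011/2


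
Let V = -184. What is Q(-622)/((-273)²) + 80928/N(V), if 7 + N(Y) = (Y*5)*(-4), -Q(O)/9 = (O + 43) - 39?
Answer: 672434682/30416113 ≈ 22.108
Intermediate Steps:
Q(O) = -36 - 9*O (Q(O) = -9*((O + 43) - 39) = -9*((43 + O) - 39) = -9*(4 + O) = -36 - 9*O)
N(Y) = -7 - 20*Y (N(Y) = -7 + (Y*5)*(-4) = -7 + (5*Y)*(-4) = -7 - 20*Y)
Q(-622)/((-273)²) + 80928/N(V) = (-36 - 9*(-622))/((-273)²) + 80928/(-7 - 20*(-184)) = (-36 + 5598)/74529 + 80928/(-7 + 3680) = 5562*(1/74529) + 80928/3673 = 618/8281 + 80928*(1/3673) = 618/8281 + 80928/3673 = 672434682/30416113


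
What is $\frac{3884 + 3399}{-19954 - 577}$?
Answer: $- \frac{7283}{20531} \approx -0.35473$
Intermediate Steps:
$\frac{3884 + 3399}{-19954 - 577} = \frac{7283}{-20531} = 7283 \left(- \frac{1}{20531}\right) = - \frac{7283}{20531}$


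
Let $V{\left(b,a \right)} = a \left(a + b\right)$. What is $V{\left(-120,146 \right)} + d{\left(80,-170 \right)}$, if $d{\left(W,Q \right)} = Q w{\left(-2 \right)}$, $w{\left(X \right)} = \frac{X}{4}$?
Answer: $3881$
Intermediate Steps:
$w{\left(X \right)} = \frac{X}{4}$ ($w{\left(X \right)} = X \frac{1}{4} = \frac{X}{4}$)
$d{\left(W,Q \right)} = - \frac{Q}{2}$ ($d{\left(W,Q \right)} = Q \frac{1}{4} \left(-2\right) = Q \left(- \frac{1}{2}\right) = - \frac{Q}{2}$)
$V{\left(-120,146 \right)} + d{\left(80,-170 \right)} = 146 \left(146 - 120\right) - -85 = 146 \cdot 26 + 85 = 3796 + 85 = 3881$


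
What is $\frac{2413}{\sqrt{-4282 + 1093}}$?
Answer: $- \frac{2413 i \sqrt{3189}}{3189} \approx - 42.73 i$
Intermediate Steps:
$\frac{2413}{\sqrt{-4282 + 1093}} = \frac{2413}{\sqrt{-3189}} = \frac{2413}{i \sqrt{3189}} = 2413 \left(- \frac{i \sqrt{3189}}{3189}\right) = - \frac{2413 i \sqrt{3189}}{3189}$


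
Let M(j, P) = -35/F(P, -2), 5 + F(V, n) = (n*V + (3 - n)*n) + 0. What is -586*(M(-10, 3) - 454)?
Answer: 795202/3 ≈ 2.6507e+5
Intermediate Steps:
F(V, n) = -5 + V*n + n*(3 - n) (F(V, n) = -5 + ((n*V + (3 - n)*n) + 0) = -5 + ((V*n + n*(3 - n)) + 0) = -5 + (V*n + n*(3 - n)) = -5 + V*n + n*(3 - n))
M(j, P) = -35/(-15 - 2*P) (M(j, P) = -35/(-5 - 1*(-2)² + 3*(-2) + P*(-2)) = -35/(-5 - 1*4 - 6 - 2*P) = -35/(-5 - 4 - 6 - 2*P) = -35/(-15 - 2*P))
-586*(M(-10, 3) - 454) = -586*(35/(15 + 2*3) - 454) = -586*(35/(15 + 6) - 454) = -586*(35/21 - 454) = -586*(35*(1/21) - 454) = -586*(5/3 - 454) = -586*(-1357/3) = 795202/3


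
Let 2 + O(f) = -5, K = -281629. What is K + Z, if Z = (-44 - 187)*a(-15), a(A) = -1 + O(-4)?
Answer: -279781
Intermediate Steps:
O(f) = -7 (O(f) = -2 - 5 = -7)
a(A) = -8 (a(A) = -1 - 7 = -8)
Z = 1848 (Z = (-44 - 187)*(-8) = -231*(-8) = 1848)
K + Z = -281629 + 1848 = -279781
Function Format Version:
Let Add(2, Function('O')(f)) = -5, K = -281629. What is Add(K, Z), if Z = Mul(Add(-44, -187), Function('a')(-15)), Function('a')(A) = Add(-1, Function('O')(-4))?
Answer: -279781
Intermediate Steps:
Function('O')(f) = -7 (Function('O')(f) = Add(-2, -5) = -7)
Function('a')(A) = -8 (Function('a')(A) = Add(-1, -7) = -8)
Z = 1848 (Z = Mul(Add(-44, -187), -8) = Mul(-231, -8) = 1848)
Add(K, Z) = Add(-281629, 1848) = -279781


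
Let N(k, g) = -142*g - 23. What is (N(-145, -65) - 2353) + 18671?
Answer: 25525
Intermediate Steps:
N(k, g) = -23 - 142*g
(N(-145, -65) - 2353) + 18671 = ((-23 - 142*(-65)) - 2353) + 18671 = ((-23 + 9230) - 2353) + 18671 = (9207 - 2353) + 18671 = 6854 + 18671 = 25525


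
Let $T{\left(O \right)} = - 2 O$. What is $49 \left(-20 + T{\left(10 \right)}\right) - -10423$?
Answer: $8463$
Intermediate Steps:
$49 \left(-20 + T{\left(10 \right)}\right) - -10423 = 49 \left(-20 - 20\right) - -10423 = 49 \left(-20 - 20\right) + 10423 = 49 \left(-40\right) + 10423 = -1960 + 10423 = 8463$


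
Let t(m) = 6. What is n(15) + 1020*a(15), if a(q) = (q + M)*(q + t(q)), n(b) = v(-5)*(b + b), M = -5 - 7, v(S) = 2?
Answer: 64320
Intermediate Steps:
M = -12
n(b) = 4*b (n(b) = 2*(b + b) = 2*(2*b) = 4*b)
a(q) = (-12 + q)*(6 + q) (a(q) = (q - 12)*(q + 6) = (-12 + q)*(6 + q))
n(15) + 1020*a(15) = 4*15 + 1020*(-72 + 15**2 - 6*15) = 60 + 1020*(-72 + 225 - 90) = 60 + 1020*63 = 60 + 64260 = 64320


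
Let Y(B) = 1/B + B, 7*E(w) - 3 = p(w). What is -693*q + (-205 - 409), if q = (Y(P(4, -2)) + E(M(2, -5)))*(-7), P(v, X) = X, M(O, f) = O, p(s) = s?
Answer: -18553/2 ≈ -9276.5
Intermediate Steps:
E(w) = 3/7 + w/7
Y(B) = B + 1/B
q = 25/2 (q = ((-2 + 1/(-2)) + (3/7 + (⅐)*2))*(-7) = ((-2 - ½) + (3/7 + 2/7))*(-7) = (-5/2 + 5/7)*(-7) = -25/14*(-7) = 25/2 ≈ 12.500)
-693*q + (-205 - 409) = -693*25/2 + (-205 - 409) = -17325/2 - 614 = -18553/2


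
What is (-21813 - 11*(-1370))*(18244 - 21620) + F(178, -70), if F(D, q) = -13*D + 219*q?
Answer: 22746724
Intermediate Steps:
(-21813 - 11*(-1370))*(18244 - 21620) + F(178, -70) = (-21813 - 11*(-1370))*(18244 - 21620) + (-13*178 + 219*(-70)) = (-21813 + 15070)*(-3376) + (-2314 - 15330) = -6743*(-3376) - 17644 = 22764368 - 17644 = 22746724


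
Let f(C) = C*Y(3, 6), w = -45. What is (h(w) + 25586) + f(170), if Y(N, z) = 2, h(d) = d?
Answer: 25881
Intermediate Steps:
f(C) = 2*C (f(C) = C*2 = 2*C)
(h(w) + 25586) + f(170) = (-45 + 25586) + 2*170 = 25541 + 340 = 25881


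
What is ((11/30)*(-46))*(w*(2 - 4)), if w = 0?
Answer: 0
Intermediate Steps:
((11/30)*(-46))*(w*(2 - 4)) = ((11/30)*(-46))*(0*(2 - 4)) = ((11*(1/30))*(-46))*(0*(-2)) = ((11/30)*(-46))*0 = -253/15*0 = 0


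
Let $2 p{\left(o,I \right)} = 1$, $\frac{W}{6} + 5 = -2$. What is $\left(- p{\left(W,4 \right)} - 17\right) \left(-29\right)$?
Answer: $\frac{1015}{2} \approx 507.5$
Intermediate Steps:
$W = -42$ ($W = -30 + 6 \left(-2\right) = -30 - 12 = -42$)
$p{\left(o,I \right)} = \frac{1}{2}$ ($p{\left(o,I \right)} = \frac{1}{2} \cdot 1 = \frac{1}{2}$)
$\left(- p{\left(W,4 \right)} - 17\right) \left(-29\right) = \left(\left(-1\right) \frac{1}{2} - 17\right) \left(-29\right) = \left(- \frac{1}{2} - 17\right) \left(-29\right) = \left(- \frac{35}{2}\right) \left(-29\right) = \frac{1015}{2}$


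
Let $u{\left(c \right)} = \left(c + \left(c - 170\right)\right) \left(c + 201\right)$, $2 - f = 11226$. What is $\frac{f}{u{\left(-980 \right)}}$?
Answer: $- \frac{5612}{829635} \approx -0.0067644$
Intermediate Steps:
$f = -11224$ ($f = 2 - 11226 = -11224$)
$u{\left(c \right)} = \left(-170 + 2 c\right) \left(201 + c\right)$ ($u{\left(c \right)} = \left(c + \left(c - 170\right)\right) \left(201 + c\right) = \left(c + \left(-170 + c\right)\right) \left(201 + c\right) = \left(-170 + 2 c\right) \left(201 + c\right)$)
$\frac{f}{u{\left(-980 \right)}} = - \frac{11224}{-34170 + 2 \left(-980\right)^{2} + 232 \left(-980\right)} = - \frac{11224}{-34170 + 2 \cdot 960400 - 227360} = - \frac{11224}{-34170 + 1920800 - 227360} = - \frac{11224}{1659270} = \left(-11224\right) \frac{1}{1659270} = - \frac{5612}{829635}$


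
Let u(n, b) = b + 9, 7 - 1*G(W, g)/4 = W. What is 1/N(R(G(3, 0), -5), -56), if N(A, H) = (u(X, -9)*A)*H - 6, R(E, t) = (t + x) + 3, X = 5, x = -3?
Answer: -1/6 ≈ -0.16667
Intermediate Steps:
G(W, g) = 28 - 4*W
R(E, t) = t (R(E, t) = (t - 3) + 3 = (-3 + t) + 3 = t)
u(n, b) = 9 + b
N(A, H) = -6 (N(A, H) = ((9 - 9)*A)*H - 6 = (0*A)*H - 6 = 0*H - 6 = 0 - 6 = -6)
1/N(R(G(3, 0), -5), -56) = 1/(-6) = -1/6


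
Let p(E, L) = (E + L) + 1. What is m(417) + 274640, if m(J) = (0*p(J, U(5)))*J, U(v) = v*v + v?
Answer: 274640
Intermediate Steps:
U(v) = v + v**2 (U(v) = v**2 + v = v + v**2)
p(E, L) = 1 + E + L
m(J) = 0 (m(J) = (0*(1 + J + 5*(1 + 5)))*J = (0*(1 + J + 5*6))*J = (0*(1 + J + 30))*J = (0*(31 + J))*J = 0*J = 0)
m(417) + 274640 = 0 + 274640 = 274640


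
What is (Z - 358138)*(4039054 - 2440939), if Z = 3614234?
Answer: 5203615859040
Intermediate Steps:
(Z - 358138)*(4039054 - 2440939) = (3614234 - 358138)*(4039054 - 2440939) = 3256096*1598115 = 5203615859040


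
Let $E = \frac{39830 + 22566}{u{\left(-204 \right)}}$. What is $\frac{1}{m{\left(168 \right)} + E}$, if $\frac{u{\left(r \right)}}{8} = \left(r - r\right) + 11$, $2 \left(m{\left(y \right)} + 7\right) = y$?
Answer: $\frac{22}{17293} \approx 0.0012722$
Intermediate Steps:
$m{\left(y \right)} = -7 + \frac{y}{2}$
$u{\left(r \right)} = 88$ ($u{\left(r \right)} = 8 \left(\left(r - r\right) + 11\right) = 8 \left(0 + 11\right) = 8 \cdot 11 = 88$)
$E = \frac{15599}{22}$ ($E = \frac{39830 + 22566}{88} = 62396 \cdot \frac{1}{88} = \frac{15599}{22} \approx 709.04$)
$\frac{1}{m{\left(168 \right)} + E} = \frac{1}{\left(-7 + \frac{1}{2} \cdot 168\right) + \frac{15599}{22}} = \frac{1}{\left(-7 + 84\right) + \frac{15599}{22}} = \frac{1}{77 + \frac{15599}{22}} = \frac{1}{\frac{17293}{22}} = \frac{22}{17293}$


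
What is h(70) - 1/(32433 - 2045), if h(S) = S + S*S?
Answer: 151028359/30388 ≈ 4970.0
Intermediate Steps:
h(S) = S + S²
h(70) - 1/(32433 - 2045) = 70*(1 + 70) - 1/(32433 - 2045) = 70*71 - 1/30388 = 4970 - 1*1/30388 = 4970 - 1/30388 = 151028359/30388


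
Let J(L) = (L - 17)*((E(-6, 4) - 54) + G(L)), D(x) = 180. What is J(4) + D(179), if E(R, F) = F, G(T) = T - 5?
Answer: 843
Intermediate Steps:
G(T) = -5 + T
J(L) = (-55 + L)*(-17 + L) (J(L) = (L - 17)*((4 - 54) + (-5 + L)) = (-17 + L)*(-50 + (-5 + L)) = (-17 + L)*(-55 + L) = (-55 + L)*(-17 + L))
J(4) + D(179) = (935 + 4² - 72*4) + 180 = (935 + 16 - 288) + 180 = 663 + 180 = 843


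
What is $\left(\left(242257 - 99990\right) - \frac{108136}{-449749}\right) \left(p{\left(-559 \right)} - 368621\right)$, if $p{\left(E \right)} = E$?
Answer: $- \frac{23621815843752420}{449749} \approx -5.2522 \cdot 10^{10}$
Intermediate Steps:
$\left(\left(242257 - 99990\right) - \frac{108136}{-449749}\right) \left(p{\left(-559 \right)} - 368621\right) = \left(\left(242257 - 99990\right) - \frac{108136}{-449749}\right) \left(-559 - 368621\right) = \left(142267 - - \frac{108136}{449749}\right) \left(-369180\right) = \left(142267 + \frac{108136}{449749}\right) \left(-369180\right) = \frac{63984549119}{449749} \left(-369180\right) = - \frac{23621815843752420}{449749}$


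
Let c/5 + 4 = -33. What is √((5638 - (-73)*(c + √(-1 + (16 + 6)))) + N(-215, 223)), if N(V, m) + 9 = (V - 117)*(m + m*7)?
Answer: √(-600164 + 73*√21) ≈ 774.49*I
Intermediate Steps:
c = -185 (c = -20 + 5*(-33) = -20 - 165 = -185)
N(V, m) = -9 + 8*m*(-117 + V) (N(V, m) = -9 + (V - 117)*(m + m*7) = -9 + (-117 + V)*(m + 7*m) = -9 + (-117 + V)*(8*m) = -9 + 8*m*(-117 + V))
√((5638 - (-73)*(c + √(-1 + (16 + 6)))) + N(-215, 223)) = √((5638 - (-73)*(-185 + √(-1 + (16 + 6)))) + (-9 - 936*223 + 8*(-215)*223)) = √((5638 - (-73)*(-185 + √(-1 + 22))) + (-9 - 208728 - 383560)) = √((5638 - (-73)*(-185 + √21)) - 592297) = √((5638 - (13505 - 73*√21)) - 592297) = √((5638 + (-13505 + 73*√21)) - 592297) = √((-7867 + 73*√21) - 592297) = √(-600164 + 73*√21)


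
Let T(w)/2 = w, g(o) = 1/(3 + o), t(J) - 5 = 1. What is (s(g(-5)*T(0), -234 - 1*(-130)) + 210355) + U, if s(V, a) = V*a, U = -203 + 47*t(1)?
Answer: 210434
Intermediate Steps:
t(J) = 6 (t(J) = 5 + 1 = 6)
T(w) = 2*w
U = 79 (U = -203 + 47*6 = -203 + 282 = 79)
(s(g(-5)*T(0), -234 - 1*(-130)) + 210355) + U = (((2*0)/(3 - 5))*(-234 - 1*(-130)) + 210355) + 79 = ((0/(-2))*(-234 + 130) + 210355) + 79 = (-½*0*(-104) + 210355) + 79 = (0*(-104) + 210355) + 79 = (0 + 210355) + 79 = 210355 + 79 = 210434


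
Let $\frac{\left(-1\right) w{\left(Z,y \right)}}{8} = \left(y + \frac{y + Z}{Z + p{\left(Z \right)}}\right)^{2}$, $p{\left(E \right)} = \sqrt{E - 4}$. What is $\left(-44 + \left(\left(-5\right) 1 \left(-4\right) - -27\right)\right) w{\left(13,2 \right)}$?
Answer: $- \frac{6627}{32} \approx -207.09$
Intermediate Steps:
$p{\left(E \right)} = \sqrt{-4 + E}$
$w{\left(Z,y \right)} = - 8 \left(y + \frac{Z + y}{Z + \sqrt{-4 + Z}}\right)^{2}$ ($w{\left(Z,y \right)} = - 8 \left(y + \frac{y + Z}{Z + \sqrt{-4 + Z}}\right)^{2} = - 8 \left(y + \frac{Z + y}{Z + \sqrt{-4 + Z}}\right)^{2}$)
$\left(-44 + \left(\left(-5\right) 1 \left(-4\right) - -27\right)\right) w{\left(13,2 \right)} = \left(-44 + \left(\left(-5\right) 1 \left(-4\right) - -27\right)\right) \left(- \frac{8 \left(13 + 2 + 13 \cdot 2 + 2 \sqrt{-4 + 13}\right)^{2}}{\left(13 + \sqrt{-4 + 13}\right)^{2}}\right) = \left(-44 + \left(\left(-5\right) \left(-4\right) + 27\right)\right) \left(- \frac{8 \left(13 + 2 + 26 + 2 \sqrt{9}\right)^{2}}{\left(13 + \sqrt{9}\right)^{2}}\right) = \left(-44 + \left(20 + 27\right)\right) \left(- \frac{8 \left(13 + 2 + 26 + 2 \cdot 3\right)^{2}}{\left(13 + 3\right)^{2}}\right) = \left(-44 + 47\right) \left(- \frac{8 \left(13 + 2 + 26 + 6\right)^{2}}{256}\right) = 3 \left(\left(-8\right) \frac{1}{256} \cdot 47^{2}\right) = 3 \left(\left(-8\right) \frac{1}{256} \cdot 2209\right) = 3 \left(- \frac{2209}{32}\right) = - \frac{6627}{32}$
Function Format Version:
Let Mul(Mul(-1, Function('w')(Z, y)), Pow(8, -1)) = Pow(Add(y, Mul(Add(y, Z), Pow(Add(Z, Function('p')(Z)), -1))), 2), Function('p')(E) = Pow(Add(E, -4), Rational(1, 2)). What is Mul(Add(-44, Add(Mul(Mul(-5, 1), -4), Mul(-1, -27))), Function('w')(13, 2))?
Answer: Rational(-6627, 32) ≈ -207.09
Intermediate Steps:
Function('p')(E) = Pow(Add(-4, E), Rational(1, 2))
Function('w')(Z, y) = Mul(-8, Pow(Add(y, Mul(Pow(Add(Z, Pow(Add(-4, Z), Rational(1, 2))), -1), Add(Z, y))), 2)) (Function('w')(Z, y) = Mul(-8, Pow(Add(y, Mul(Add(y, Z), Pow(Add(Z, Pow(Add(-4, Z), Rational(1, 2))), -1))), 2)) = Mul(-8, Pow(Add(y, Mul(Add(Z, y), Pow(Add(Z, Pow(Add(-4, Z), Rational(1, 2))), -1))), 2)) = Mul(-8, Pow(Add(y, Mul(Pow(Add(Z, Pow(Add(-4, Z), Rational(1, 2))), -1), Add(Z, y))), 2)))
Mul(Add(-44, Add(Mul(Mul(-5, 1), -4), Mul(-1, -27))), Function('w')(13, 2)) = Mul(Add(-44, Add(Mul(Mul(-5, 1), -4), Mul(-1, -27))), Mul(-8, Pow(Add(13, Pow(Add(-4, 13), Rational(1, 2))), -2), Pow(Add(13, 2, Mul(13, 2), Mul(2, Pow(Add(-4, 13), Rational(1, 2)))), 2))) = Mul(Add(-44, Add(Mul(-5, -4), 27)), Mul(-8, Pow(Add(13, Pow(9, Rational(1, 2))), -2), Pow(Add(13, 2, 26, Mul(2, Pow(9, Rational(1, 2)))), 2))) = Mul(Add(-44, Add(20, 27)), Mul(-8, Pow(Add(13, 3), -2), Pow(Add(13, 2, 26, Mul(2, 3)), 2))) = Mul(Add(-44, 47), Mul(-8, Pow(16, -2), Pow(Add(13, 2, 26, 6), 2))) = Mul(3, Mul(-8, Rational(1, 256), Pow(47, 2))) = Mul(3, Mul(-8, Rational(1, 256), 2209)) = Mul(3, Rational(-2209, 32)) = Rational(-6627, 32)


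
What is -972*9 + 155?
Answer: -8593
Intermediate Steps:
-972*9 + 155 = -108*81 + 155 = -8748 + 155 = -8593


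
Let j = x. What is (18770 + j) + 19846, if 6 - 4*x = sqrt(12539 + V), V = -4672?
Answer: 77235/2 - sqrt(7867)/4 ≈ 38595.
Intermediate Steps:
x = 3/2 - sqrt(7867)/4 (x = 3/2 - sqrt(12539 - 4672)/4 = 3/2 - sqrt(7867)/4 ≈ -20.674)
j = 3/2 - sqrt(7867)/4 ≈ -20.674
(18770 + j) + 19846 = (18770 + (3/2 - sqrt(7867)/4)) + 19846 = (37543/2 - sqrt(7867)/4) + 19846 = 77235/2 - sqrt(7867)/4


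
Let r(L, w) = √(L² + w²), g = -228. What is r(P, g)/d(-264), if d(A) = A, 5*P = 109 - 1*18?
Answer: -√1307881/1320 ≈ -0.86638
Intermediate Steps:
P = 91/5 (P = (109 - 1*18)/5 = (109 - 18)/5 = (⅕)*91 = 91/5 ≈ 18.200)
r(P, g)/d(-264) = √((91/5)² + (-228)²)/(-264) = √(8281/25 + 51984)*(-1/264) = √(1307881/25)*(-1/264) = (√1307881/5)*(-1/264) = -√1307881/1320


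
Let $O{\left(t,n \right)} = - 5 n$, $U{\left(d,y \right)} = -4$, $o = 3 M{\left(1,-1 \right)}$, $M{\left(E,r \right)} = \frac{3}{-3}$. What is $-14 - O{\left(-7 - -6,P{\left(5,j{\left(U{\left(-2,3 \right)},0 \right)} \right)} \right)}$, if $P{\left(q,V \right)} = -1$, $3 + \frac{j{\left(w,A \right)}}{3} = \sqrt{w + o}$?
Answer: $-19$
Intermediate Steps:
$M{\left(E,r \right)} = -1$ ($M{\left(E,r \right)} = 3 \left(- \frac{1}{3}\right) = -1$)
$o = -3$ ($o = 3 \left(-1\right) = -3$)
$j{\left(w,A \right)} = -9 + 3 \sqrt{-3 + w}$ ($j{\left(w,A \right)} = -9 + 3 \sqrt{w - 3} = -9 + 3 \sqrt{-3 + w}$)
$-14 - O{\left(-7 - -6,P{\left(5,j{\left(U{\left(-2,3 \right)},0 \right)} \right)} \right)} = -14 - \left(-5\right) \left(-1\right) = -14 - 5 = -19$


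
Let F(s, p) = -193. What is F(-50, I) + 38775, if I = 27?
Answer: 38582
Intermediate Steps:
F(-50, I) + 38775 = -193 + 38775 = 38582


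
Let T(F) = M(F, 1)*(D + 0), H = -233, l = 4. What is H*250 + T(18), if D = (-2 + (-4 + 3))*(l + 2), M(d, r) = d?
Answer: -58574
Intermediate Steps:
D = -18 (D = (-2 + (-4 + 3))*(4 + 2) = (-2 - 1)*6 = -3*6 = -18)
T(F) = -18*F (T(F) = F*(-18 + 0) = F*(-18) = -18*F)
H*250 + T(18) = -233*250 - 18*18 = -58250 - 324 = -58574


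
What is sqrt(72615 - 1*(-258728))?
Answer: sqrt(331343) ≈ 575.62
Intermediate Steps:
sqrt(72615 - 1*(-258728)) = sqrt(72615 + 258728) = sqrt(331343)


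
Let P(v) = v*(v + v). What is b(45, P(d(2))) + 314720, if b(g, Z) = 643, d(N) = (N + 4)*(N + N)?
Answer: 315363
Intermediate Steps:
d(N) = 2*N*(4 + N) (d(N) = (4 + N)*(2*N) = 2*N*(4 + N))
P(v) = 2*v² (P(v) = v*(2*v) = 2*v²)
b(45, P(d(2))) + 314720 = 643 + 314720 = 315363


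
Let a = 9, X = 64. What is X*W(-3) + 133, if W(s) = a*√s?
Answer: 133 + 576*I*√3 ≈ 133.0 + 997.66*I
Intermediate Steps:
W(s) = 9*√s
X*W(-3) + 133 = 64*(9*√(-3)) + 133 = 64*(9*(I*√3)) + 133 = 64*(9*I*√3) + 133 = 576*I*√3 + 133 = 133 + 576*I*√3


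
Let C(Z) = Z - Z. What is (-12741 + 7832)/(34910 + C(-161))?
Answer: -4909/34910 ≈ -0.14062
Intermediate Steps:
C(Z) = 0
(-12741 + 7832)/(34910 + C(-161)) = (-12741 + 7832)/(34910 + 0) = -4909/34910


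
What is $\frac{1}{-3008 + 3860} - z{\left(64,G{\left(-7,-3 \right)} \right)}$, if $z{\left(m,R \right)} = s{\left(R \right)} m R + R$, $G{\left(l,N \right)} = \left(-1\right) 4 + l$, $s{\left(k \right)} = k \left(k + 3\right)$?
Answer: $\frac{52792477}{852} \approx 61963.0$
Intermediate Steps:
$s{\left(k \right)} = k \left(3 + k\right)$
$G{\left(l,N \right)} = -4 + l$
$z{\left(m,R \right)} = R + m R^{2} \left(3 + R\right)$ ($z{\left(m,R \right)} = R \left(3 + R\right) m R + R = R m \left(3 + R\right) R + R = m R^{2} \left(3 + R\right) + R = R + m R^{2} \left(3 + R\right)$)
$\frac{1}{-3008 + 3860} - z{\left(64,G{\left(-7,-3 \right)} \right)} = \frac{1}{-3008 + 3860} - \left(-4 - 7\right) \left(1 + \left(-4 - 7\right) 64 \left(3 - 11\right)\right) = \frac{1}{852} - - 11 \left(1 - 704 \left(3 - 11\right)\right) = \frac{1}{852} - - 11 \left(1 - 704 \left(-8\right)\right) = \frac{1}{852} - - 11 \left(1 + 5632\right) = \frac{1}{852} - \left(-11\right) 5633 = \frac{1}{852} - -61963 = \frac{1}{852} + 61963 = \frac{52792477}{852}$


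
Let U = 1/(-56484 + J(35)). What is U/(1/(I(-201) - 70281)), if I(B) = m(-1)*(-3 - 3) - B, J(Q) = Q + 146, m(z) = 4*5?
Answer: 5400/4331 ≈ 1.2468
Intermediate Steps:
m(z) = 20
J(Q) = 146 + Q
I(B) = -120 - B (I(B) = 20*(-3 - 3) - B = 20*(-6) - B = -120 - B)
U = -1/56303 (U = 1/(-56484 + (146 + 35)) = 1/(-56484 + 181) = 1/(-56303) = -1/56303 ≈ -1.7761e-5)
U/(1/(I(-201) - 70281)) = -(-70401/56303 + 201/56303) = -1/(56303*(1/((-120 + 201) - 70281))) = -1/(56303*(1/(81 - 70281))) = -1/(56303*(1/(-70200))) = -1/(56303*(-1/70200)) = -1/56303*(-70200) = 5400/4331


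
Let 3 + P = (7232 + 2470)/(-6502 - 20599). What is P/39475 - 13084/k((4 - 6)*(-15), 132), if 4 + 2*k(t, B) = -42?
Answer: 2799483557557/4921135085 ≈ 568.87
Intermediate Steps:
k(t, B) = -23 (k(t, B) = -2 + (½)*(-42) = -2 - 21 = -23)
P = -91005/27101 (P = -3 + (7232 + 2470)/(-6502 - 20599) = -3 + 9702/(-27101) = -3 + 9702*(-1/27101) = -3 - 9702/27101 = -91005/27101 ≈ -3.3580)
P/39475 - 13084/k((4 - 6)*(-15), 132) = -91005/27101/39475 - 13084/(-23) = -91005/27101*1/39475 - 13084*(-1/23) = -18201/213962395 + 13084/23 = 2799483557557/4921135085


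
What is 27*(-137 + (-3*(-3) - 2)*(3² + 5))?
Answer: -1053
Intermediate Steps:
27*(-137 + (-3*(-3) - 2)*(3² + 5)) = 27*(-137 + (9 - 2)*(9 + 5)) = 27*(-137 + 7*14) = 27*(-137 + 98) = 27*(-39) = -1053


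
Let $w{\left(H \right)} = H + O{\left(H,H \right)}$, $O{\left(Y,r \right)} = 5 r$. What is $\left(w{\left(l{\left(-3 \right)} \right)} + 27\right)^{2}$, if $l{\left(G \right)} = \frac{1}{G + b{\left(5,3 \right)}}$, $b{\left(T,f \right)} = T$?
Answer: $900$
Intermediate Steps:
$l{\left(G \right)} = \frac{1}{5 + G}$ ($l{\left(G \right)} = \frac{1}{G + 5} = \frac{1}{5 + G}$)
$w{\left(H \right)} = 6 H$ ($w{\left(H \right)} = H + 5 H = 6 H$)
$\left(w{\left(l{\left(-3 \right)} \right)} + 27\right)^{2} = \left(\frac{6}{5 - 3} + 27\right)^{2} = \left(\frac{6}{2} + 27\right)^{2} = \left(6 \cdot \frac{1}{2} + 27\right)^{2} = \left(3 + 27\right)^{2} = 30^{2} = 900$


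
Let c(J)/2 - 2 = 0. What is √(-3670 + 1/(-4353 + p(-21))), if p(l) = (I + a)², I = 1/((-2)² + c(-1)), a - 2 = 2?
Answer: I*√282619065843222/277503 ≈ 60.581*I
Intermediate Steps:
c(J) = 4 (c(J) = 4 + 2*0 = 4 + 0 = 4)
a = 4 (a = 2 + 2 = 4)
I = ⅛ (I = 1/((-2)² + 4) = 1/(4 + 4) = 1/8 = ⅛ ≈ 0.12500)
p(l) = 1089/64 (p(l) = (⅛ + 4)² = (33/8)² = 1089/64)
√(-3670 + 1/(-4353 + p(-21))) = √(-3670 + 1/(-4353 + 1089/64)) = √(-3670 + 1/(-277503/64)) = √(-3670 - 64/277503) = √(-1018436074/277503) = I*√282619065843222/277503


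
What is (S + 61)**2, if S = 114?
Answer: 30625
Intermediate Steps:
(S + 61)**2 = (114 + 61)**2 = 175**2 = 30625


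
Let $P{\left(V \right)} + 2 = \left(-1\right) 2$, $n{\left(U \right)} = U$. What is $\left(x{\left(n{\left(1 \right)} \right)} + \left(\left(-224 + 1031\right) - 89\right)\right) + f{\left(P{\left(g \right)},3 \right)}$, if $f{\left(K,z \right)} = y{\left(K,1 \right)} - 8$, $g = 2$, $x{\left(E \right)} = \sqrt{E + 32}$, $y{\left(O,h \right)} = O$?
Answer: $706 + \sqrt{33} \approx 711.74$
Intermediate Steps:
$x{\left(E \right)} = \sqrt{32 + E}$
$P{\left(V \right)} = -4$ ($P{\left(V \right)} = -2 - 2 = -4$)
$f{\left(K,z \right)} = -8 + K$ ($f{\left(K,z \right)} = K - 8 = -8 + K$)
$\left(x{\left(n{\left(1 \right)} \right)} + \left(\left(-224 + 1031\right) - 89\right)\right) + f{\left(P{\left(g \right)},3 \right)} = \left(\sqrt{32 + 1} + \left(\left(-224 + 1031\right) - 89\right)\right) - 12 = \left(\sqrt{33} + \left(807 - 89\right)\right) - 12 = \left(\sqrt{33} + 718\right) - 12 = \left(718 + \sqrt{33}\right) - 12 = 706 + \sqrt{33}$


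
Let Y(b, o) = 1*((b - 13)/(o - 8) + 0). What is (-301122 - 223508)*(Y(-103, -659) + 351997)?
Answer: -184668277350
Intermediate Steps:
Y(b, o) = (-13 + b)/(-8 + o) (Y(b, o) = 1*((-13 + b)/(-8 + o) + 0) = 1*((-13 + b)/(-8 + o)) = (-13 + b)/(-8 + o))
(-301122 - 223508)*(Y(-103, -659) + 351997) = (-301122 - 223508)*((-13 - 103)/(-8 - 659) + 351997) = -524630*(-116/(-667) + 351997) = -524630*(-1/667*(-116) + 351997) = -524630*(4/23 + 351997) = -524630*8095935/23 = -184668277350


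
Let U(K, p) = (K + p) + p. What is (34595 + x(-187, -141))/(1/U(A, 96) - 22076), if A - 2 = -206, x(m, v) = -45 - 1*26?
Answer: -414288/264913 ≈ -1.5639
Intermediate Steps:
x(m, v) = -71 (x(m, v) = -45 - 26 = -71)
A = -204 (A = 2 - 206 = -204)
U(K, p) = K + 2*p
(34595 + x(-187, -141))/(1/U(A, 96) - 22076) = (34595 - 71)/(1/(-204 + 2*96) - 22076) = 34524/(1/(-204 + 192) - 22076) = 34524/(1/(-12) - 22076) = 34524/(-1/12 - 22076) = 34524/(-264913/12) = 34524*(-12/264913) = -414288/264913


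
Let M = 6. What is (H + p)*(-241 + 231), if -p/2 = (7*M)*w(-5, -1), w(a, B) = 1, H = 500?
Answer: -4160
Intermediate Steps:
p = -84 (p = -2*7*6 = -84 ≈ -84.000)
(H + p)*(-241 + 231) = (500 - 84)*(-241 + 231) = 416*(-10) = -4160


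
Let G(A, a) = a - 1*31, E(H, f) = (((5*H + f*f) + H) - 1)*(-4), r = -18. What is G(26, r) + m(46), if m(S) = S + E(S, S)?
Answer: -9567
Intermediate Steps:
E(H, f) = 4 - 24*H - 4*f² (E(H, f) = (((5*H + f²) + H) - 1)*(-4) = (((f² + 5*H) + H) - 1)*(-4) = ((f² + 6*H) - 1)*(-4) = (-1 + f² + 6*H)*(-4) = 4 - 24*H - 4*f²)
G(A, a) = -31 + a (G(A, a) = a - 31 = -31 + a)
m(S) = 4 - 23*S - 4*S² (m(S) = S + (4 - 24*S - 4*S²) = 4 - 23*S - 4*S²)
G(26, r) + m(46) = (-31 - 18) + (4 - 23*46 - 4*46²) = -49 + (4 - 1058 - 4*2116) = -49 + (4 - 1058 - 8464) = -49 - 9518 = -9567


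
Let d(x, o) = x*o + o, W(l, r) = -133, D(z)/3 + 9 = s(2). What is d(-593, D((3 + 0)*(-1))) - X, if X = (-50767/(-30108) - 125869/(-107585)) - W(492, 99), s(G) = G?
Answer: 39829290313273/3239169180 ≈ 12296.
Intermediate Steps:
D(z) = -21 (D(z) = -27 + 3*2 = -27 + 6 = -21)
d(x, o) = o + o*x (d(x, o) = o*x + o = o + o*x)
X = 440060932487/3239169180 (X = (-50767/(-30108) - 125869/(-107585)) - 1*(-133) = (-50767*(-1/30108) - 125869*(-1/107585)) + 133 = (50767/30108 + 125869/107585) + 133 = 9251431547/3239169180 + 133 = 440060932487/3239169180 ≈ 135.86)
d(-593, D((3 + 0)*(-1))) - X = -21*(1 - 593) - 1*440060932487/3239169180 = -21*(-592) - 440060932487/3239169180 = 12432 - 440060932487/3239169180 = 39829290313273/3239169180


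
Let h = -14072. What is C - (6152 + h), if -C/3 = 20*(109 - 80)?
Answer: 6180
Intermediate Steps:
C = -1740 (C = -60*(109 - 80) = -60*29 = -3*580 = -1740)
C - (6152 + h) = -1740 - (6152 - 14072) = -1740 - 1*(-7920) = -1740 + 7920 = 6180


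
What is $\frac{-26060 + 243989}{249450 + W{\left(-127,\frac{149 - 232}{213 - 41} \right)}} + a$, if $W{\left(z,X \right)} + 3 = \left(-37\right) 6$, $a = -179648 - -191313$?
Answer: $\frac{969142518}{83075} \approx 11666.0$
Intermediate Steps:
$a = 11665$ ($a = -179648 + 191313 = 11665$)
$W{\left(z,X \right)} = -225$ ($W{\left(z,X \right)} = -3 - 222 = -225$)
$\frac{-26060 + 243989}{249450 + W{\left(-127,\frac{149 - 232}{213 - 41} \right)}} + a = \frac{-26060 + 243989}{249450 - 225} + 11665 = \frac{217929}{249225} + 11665 = 217929 \cdot \frac{1}{249225} + 11665 = \frac{72643}{83075} + 11665 = \frac{969142518}{83075}$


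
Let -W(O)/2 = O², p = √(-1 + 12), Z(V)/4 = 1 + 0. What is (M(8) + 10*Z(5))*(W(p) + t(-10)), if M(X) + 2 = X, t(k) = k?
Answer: -1472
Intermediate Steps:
M(X) = -2 + X
Z(V) = 4 (Z(V) = 4*(1 + 0) = 4*1 = 4)
p = √11 ≈ 3.3166
W(O) = -2*O²
(M(8) + 10*Z(5))*(W(p) + t(-10)) = ((-2 + 8) + 10*4)*(-2*(√11)² - 10) = (6 + 40)*(-2*11 - 10) = 46*(-22 - 10) = 46*(-32) = -1472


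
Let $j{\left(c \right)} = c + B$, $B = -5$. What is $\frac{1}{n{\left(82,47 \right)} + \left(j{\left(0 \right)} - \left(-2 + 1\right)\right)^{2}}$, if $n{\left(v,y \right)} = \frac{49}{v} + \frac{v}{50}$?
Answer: $\frac{2050}{37387} \approx 0.054832$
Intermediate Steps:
$n{\left(v,y \right)} = \frac{49}{v} + \frac{v}{50}$ ($n{\left(v,y \right)} = \frac{49}{v} + v \frac{1}{50} = \frac{49}{v} + \frac{v}{50}$)
$j{\left(c \right)} = -5 + c$ ($j{\left(c \right)} = c - 5 = -5 + c$)
$\frac{1}{n{\left(82,47 \right)} + \left(j{\left(0 \right)} - \left(-2 + 1\right)\right)^{2}} = \frac{1}{\left(\frac{49}{82} + \frac{1}{50} \cdot 82\right) + \left(\left(-5 + 0\right) - \left(-2 + 1\right)\right)^{2}} = \frac{1}{\left(49 \cdot \frac{1}{82} + \frac{41}{25}\right) + \left(-5 - -1\right)^{2}} = \frac{1}{\left(\frac{49}{82} + \frac{41}{25}\right) + \left(-5 + 1\right)^{2}} = \frac{1}{\frac{4587}{2050} + \left(-4\right)^{2}} = \frac{1}{\frac{4587}{2050} + 16} = \frac{1}{\frac{37387}{2050}} = \frac{2050}{37387}$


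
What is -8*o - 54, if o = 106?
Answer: -902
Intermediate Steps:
-8*o - 54 = -8*106 - 54 = -848 - 54 = -902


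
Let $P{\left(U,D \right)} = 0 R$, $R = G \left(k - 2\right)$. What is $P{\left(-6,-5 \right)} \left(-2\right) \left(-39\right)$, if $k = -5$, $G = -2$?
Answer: $0$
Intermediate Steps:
$R = 14$ ($R = - 2 \left(-5 - 2\right) = \left(-2\right) \left(-7\right) = 14$)
$P{\left(U,D \right)} = 0$ ($P{\left(U,D \right)} = 0 \cdot 14 = 0$)
$P{\left(-6,-5 \right)} \left(-2\right) \left(-39\right) = 0 \left(-2\right) \left(-39\right) = 0 \left(-39\right) = 0$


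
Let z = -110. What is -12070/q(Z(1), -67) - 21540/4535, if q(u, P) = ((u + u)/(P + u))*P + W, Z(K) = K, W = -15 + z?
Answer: 171892653/1840303 ≈ 93.405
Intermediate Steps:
W = -125 (W = -15 - 110 = -125)
q(u, P) = -125 + 2*P*u/(P + u) (q(u, P) = ((u + u)/(P + u))*P - 125 = ((2*u)/(P + u))*P - 125 = (2*u/(P + u))*P - 125 = 2*P*u/(P + u) - 125 = -125 + 2*P*u/(P + u))
-12070/q(Z(1), -67) - 21540/4535 = -12070*(-67 + 1)/(-125*(-67) - 125*1 + 2*(-67)*1) - 21540/4535 = -12070*(-66/(8375 - 125 - 134)) - 21540*1/4535 = -12070/((-1/66*8116)) - 4308/907 = -12070/(-4058/33) - 4308/907 = -12070*(-33/4058) - 4308/907 = 199155/2029 - 4308/907 = 171892653/1840303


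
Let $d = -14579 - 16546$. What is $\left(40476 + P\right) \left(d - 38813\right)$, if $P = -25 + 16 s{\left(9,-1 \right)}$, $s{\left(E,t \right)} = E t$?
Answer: $-2818990966$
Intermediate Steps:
$P = -169$ ($P = -25 + 16 \cdot 9 \left(-1\right) = -25 + 16 \left(-9\right) = -25 - 144 = -169$)
$d = -31125$ ($d = -14579 - 16546 = -31125$)
$\left(40476 + P\right) \left(d - 38813\right) = \left(40476 - 169\right) \left(-31125 - 38813\right) = 40307 \left(-69938\right) = -2818990966$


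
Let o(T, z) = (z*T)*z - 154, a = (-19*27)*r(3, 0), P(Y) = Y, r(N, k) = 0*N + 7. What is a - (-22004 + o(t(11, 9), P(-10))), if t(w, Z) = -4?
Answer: 18967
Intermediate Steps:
r(N, k) = 7 (r(N, k) = 0 + 7 = 7)
a = -3591 (a = -19*27*7 = -513*7 = -3591)
o(T, z) = -154 + T*z**2 (o(T, z) = (T*z)*z - 154 = T*z**2 - 154 = -154 + T*z**2)
a - (-22004 + o(t(11, 9), P(-10))) = -3591 - (-22004 + (-154 - 4*(-10)**2)) = -3591 - (-22004 + (-154 - 4*100)) = -3591 - (-22004 + (-154 - 400)) = -3591 - (-22004 - 554) = -3591 - 1*(-22558) = -3591 + 22558 = 18967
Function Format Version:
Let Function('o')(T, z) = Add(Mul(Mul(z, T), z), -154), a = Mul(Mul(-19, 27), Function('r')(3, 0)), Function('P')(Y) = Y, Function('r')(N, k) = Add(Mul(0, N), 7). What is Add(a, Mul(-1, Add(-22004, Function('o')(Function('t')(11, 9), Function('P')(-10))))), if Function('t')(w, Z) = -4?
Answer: 18967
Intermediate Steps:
Function('r')(N, k) = 7 (Function('r')(N, k) = Add(0, 7) = 7)
a = -3591 (a = Mul(Mul(-19, 27), 7) = Mul(-513, 7) = -3591)
Function('o')(T, z) = Add(-154, Mul(T, Pow(z, 2))) (Function('o')(T, z) = Add(Mul(Mul(T, z), z), -154) = Add(Mul(T, Pow(z, 2)), -154) = Add(-154, Mul(T, Pow(z, 2))))
Add(a, Mul(-1, Add(-22004, Function('o')(Function('t')(11, 9), Function('P')(-10))))) = Add(-3591, Mul(-1, Add(-22004, Add(-154, Mul(-4, Pow(-10, 2)))))) = Add(-3591, Mul(-1, Add(-22004, Add(-154, Mul(-4, 100))))) = Add(-3591, Mul(-1, Add(-22004, Add(-154, -400)))) = Add(-3591, Mul(-1, Add(-22004, -554))) = Add(-3591, Mul(-1, -22558)) = Add(-3591, 22558) = 18967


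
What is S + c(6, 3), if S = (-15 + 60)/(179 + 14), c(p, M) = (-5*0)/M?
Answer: 45/193 ≈ 0.23316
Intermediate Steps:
c(p, M) = 0 (c(p, M) = 0/M = 0)
S = 45/193 ≈ 0.23316
S + c(6, 3) = 45/193 + 0 = 45/193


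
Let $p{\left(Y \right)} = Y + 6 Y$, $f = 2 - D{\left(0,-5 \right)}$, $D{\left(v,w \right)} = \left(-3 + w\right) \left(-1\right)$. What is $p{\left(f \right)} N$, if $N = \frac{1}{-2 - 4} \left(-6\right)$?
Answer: $-42$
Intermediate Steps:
$D{\left(v,w \right)} = 3 - w$
$f = -6$ ($f = 2 - \left(3 - -5\right) = 2 - \left(3 + 5\right) = 2 - 8 = -6$)
$p{\left(Y \right)} = 7 Y$
$N = 1$ ($N = \frac{1}{-6} \left(-6\right) = \left(- \frac{1}{6}\right) \left(-6\right) = 1$)
$p{\left(f \right)} N = 7 \left(-6\right) 1 = \left(-42\right) 1 = -42$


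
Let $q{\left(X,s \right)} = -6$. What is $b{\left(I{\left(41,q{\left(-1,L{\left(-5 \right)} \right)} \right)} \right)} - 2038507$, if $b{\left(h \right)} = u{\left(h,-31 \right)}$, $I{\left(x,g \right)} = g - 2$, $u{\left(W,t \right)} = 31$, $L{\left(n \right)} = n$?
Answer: $-2038476$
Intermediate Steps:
$I{\left(x,g \right)} = -2 + g$ ($I{\left(x,g \right)} = g - 2 = -2 + g$)
$b{\left(h \right)} = 31$
$b{\left(I{\left(41,q{\left(-1,L{\left(-5 \right)} \right)} \right)} \right)} - 2038507 = 31 - 2038507 = -2038476$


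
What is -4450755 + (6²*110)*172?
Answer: -3769635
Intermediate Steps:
-4450755 + (6²*110)*172 = -4450755 + (36*110)*172 = -4450755 + 3960*172 = -4450755 + 681120 = -3769635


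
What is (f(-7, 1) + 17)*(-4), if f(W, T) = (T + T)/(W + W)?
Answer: -472/7 ≈ -67.429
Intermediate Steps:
f(W, T) = T/W (f(W, T) = (2*T)/((2*W)) = (2*T)*(1/(2*W)) = T/W)
(f(-7, 1) + 17)*(-4) = (1/(-7) + 17)*(-4) = (1*(-⅐) + 17)*(-4) = (-⅐ + 17)*(-4) = (118/7)*(-4) = -472/7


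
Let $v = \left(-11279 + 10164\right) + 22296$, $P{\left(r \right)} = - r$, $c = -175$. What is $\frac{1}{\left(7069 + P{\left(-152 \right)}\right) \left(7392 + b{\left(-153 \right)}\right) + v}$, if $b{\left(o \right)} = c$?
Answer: $\frac{1}{52135138} \approx 1.9181 \cdot 10^{-8}$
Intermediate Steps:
$b{\left(o \right)} = -175$
$v = 21181$ ($v = -1115 + 22296 = 21181$)
$\frac{1}{\left(7069 + P{\left(-152 \right)}\right) \left(7392 + b{\left(-153 \right)}\right) + v} = \frac{1}{\left(7069 - -152\right) \left(7392 - 175\right) + 21181} = \frac{1}{\left(7069 + 152\right) 7217 + 21181} = \frac{1}{7221 \cdot 7217 + 21181} = \frac{1}{52113957 + 21181} = \frac{1}{52135138}$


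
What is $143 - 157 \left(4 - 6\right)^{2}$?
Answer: $-485$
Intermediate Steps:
$143 - 157 \left(4 - 6\right)^{2} = 143 - 157 \left(-2\right)^{2} = 143 - 628 = -485$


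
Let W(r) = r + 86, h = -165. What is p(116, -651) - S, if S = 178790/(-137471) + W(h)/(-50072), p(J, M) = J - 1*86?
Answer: 215444950031/6883447912 ≈ 31.299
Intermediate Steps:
p(J, M) = -86 + J (p(J, M) = J - 86 = -86 + J)
W(r) = 86 + r
S = -8941512671/6883447912 (S = 178790/(-137471) + (86 - 165)/(-50072) = 178790*(-1/137471) - 79*(-1/50072) = -178790/137471 + 79/50072 = -8941512671/6883447912 ≈ -1.2990)
p(116, -651) - S = (-86 + 116) - 1*(-8941512671/6883447912) = 30 + 8941512671/6883447912 = 215444950031/6883447912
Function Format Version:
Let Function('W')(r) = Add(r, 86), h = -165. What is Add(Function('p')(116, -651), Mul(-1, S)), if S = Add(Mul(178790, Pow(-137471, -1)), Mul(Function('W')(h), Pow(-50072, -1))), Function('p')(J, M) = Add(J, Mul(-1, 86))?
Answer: Rational(215444950031, 6883447912) ≈ 31.299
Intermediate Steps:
Function('p')(J, M) = Add(-86, J) (Function('p')(J, M) = Add(J, -86) = Add(-86, J))
Function('W')(r) = Add(86, r)
S = Rational(-8941512671, 6883447912) (S = Add(Mul(178790, Pow(-137471, -1)), Mul(Add(86, -165), Pow(-50072, -1))) = Add(Mul(178790, Rational(-1, 137471)), Mul(-79, Rational(-1, 50072))) = Add(Rational(-178790, 137471), Rational(79, 50072)) = Rational(-8941512671, 6883447912) ≈ -1.2990)
Add(Function('p')(116, -651), Mul(-1, S)) = Add(Add(-86, 116), Mul(-1, Rational(-8941512671, 6883447912))) = Add(30, Rational(8941512671, 6883447912)) = Rational(215444950031, 6883447912)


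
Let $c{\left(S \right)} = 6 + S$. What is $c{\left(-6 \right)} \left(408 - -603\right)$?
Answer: $0$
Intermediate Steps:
$c{\left(-6 \right)} \left(408 - -603\right) = \left(6 - 6\right) \left(408 - -603\right) = 0 \left(408 + 603\right) = 0 \cdot 1011 = 0$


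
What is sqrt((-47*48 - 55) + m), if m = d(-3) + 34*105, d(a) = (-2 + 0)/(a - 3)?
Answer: sqrt(11334)/3 ≈ 35.487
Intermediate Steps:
d(a) = -2/(-3 + a)
m = 10711/3 (m = -2/(-3 - 3) + 34*105 = -2/(-6) + 3570 = -2*(-1/6) + 3570 = 1/3 + 3570 = 10711/3 ≈ 3570.3)
sqrt((-47*48 - 55) + m) = sqrt((-47*48 - 55) + 10711/3) = sqrt((-2256 - 55) + 10711/3) = sqrt(-2311 + 10711/3) = sqrt(3778/3) = sqrt(11334)/3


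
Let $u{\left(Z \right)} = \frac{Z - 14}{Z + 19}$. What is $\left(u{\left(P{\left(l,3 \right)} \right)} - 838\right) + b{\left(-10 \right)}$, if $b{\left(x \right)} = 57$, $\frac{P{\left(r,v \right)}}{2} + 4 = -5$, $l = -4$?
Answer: $-813$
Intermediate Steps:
$P{\left(r,v \right)} = -18$ ($P{\left(r,v \right)} = -8 + 2 \left(-5\right) = -8 - 10 = -18$)
$u{\left(Z \right)} = \frac{-14 + Z}{19 + Z}$
$\left(u{\left(P{\left(l,3 \right)} \right)} - 838\right) + b{\left(-10 \right)} = \left(\frac{-14 - 18}{19 - 18} - 838\right) + 57 = \left(1^{-1} \left(-32\right) - 838\right) + 57 = \left(1 \left(-32\right) - 838\right) + 57 = \left(-32 - 838\right) + 57 = -870 + 57 = -813$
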